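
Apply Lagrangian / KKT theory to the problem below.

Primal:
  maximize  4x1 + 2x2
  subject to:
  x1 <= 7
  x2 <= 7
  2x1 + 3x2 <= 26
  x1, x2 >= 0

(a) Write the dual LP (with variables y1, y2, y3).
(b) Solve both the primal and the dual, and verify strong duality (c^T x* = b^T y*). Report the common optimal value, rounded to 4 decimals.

The standard primal-dual pair for 'max c^T x s.t. A x <= b, x >= 0' is:
  Dual:  min b^T y  s.t.  A^T y >= c,  y >= 0.

So the dual LP is:
  minimize  7y1 + 7y2 + 26y3
  subject to:
    y1 + 2y3 >= 4
    y2 + 3y3 >= 2
    y1, y2, y3 >= 0

Solving the primal: x* = (7, 4).
  primal value c^T x* = 36.
Solving the dual: y* = (2.6667, 0, 0.6667).
  dual value b^T y* = 36.
Strong duality: c^T x* = b^T y*. Confirmed.

36


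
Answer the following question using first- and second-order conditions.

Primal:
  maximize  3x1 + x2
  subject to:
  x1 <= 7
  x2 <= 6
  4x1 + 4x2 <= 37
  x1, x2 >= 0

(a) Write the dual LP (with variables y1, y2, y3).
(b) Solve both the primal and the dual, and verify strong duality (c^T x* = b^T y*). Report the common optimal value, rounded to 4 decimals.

The standard primal-dual pair for 'max c^T x s.t. A x <= b, x >= 0' is:
  Dual:  min b^T y  s.t.  A^T y >= c,  y >= 0.

So the dual LP is:
  minimize  7y1 + 6y2 + 37y3
  subject to:
    y1 + 4y3 >= 3
    y2 + 4y3 >= 1
    y1, y2, y3 >= 0

Solving the primal: x* = (7, 2.25).
  primal value c^T x* = 23.25.
Solving the dual: y* = (2, 0, 0.25).
  dual value b^T y* = 23.25.
Strong duality: c^T x* = b^T y*. Confirmed.

23.25


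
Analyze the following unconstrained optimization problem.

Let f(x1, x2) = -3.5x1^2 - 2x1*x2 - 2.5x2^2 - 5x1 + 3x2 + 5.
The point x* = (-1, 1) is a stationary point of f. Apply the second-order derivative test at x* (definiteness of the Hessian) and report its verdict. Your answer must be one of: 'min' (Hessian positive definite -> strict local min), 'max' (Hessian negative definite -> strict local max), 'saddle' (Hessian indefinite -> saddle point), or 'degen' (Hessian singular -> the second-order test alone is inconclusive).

Compute the Hessian H = grad^2 f:
  H = [[-7, -2], [-2, -5]]
Verify stationarity: grad f(x*) = H x* + g = (0, 0).
Eigenvalues of H: -8.2361, -3.7639.
Both eigenvalues < 0, so H is negative definite -> x* is a strict local max.

max


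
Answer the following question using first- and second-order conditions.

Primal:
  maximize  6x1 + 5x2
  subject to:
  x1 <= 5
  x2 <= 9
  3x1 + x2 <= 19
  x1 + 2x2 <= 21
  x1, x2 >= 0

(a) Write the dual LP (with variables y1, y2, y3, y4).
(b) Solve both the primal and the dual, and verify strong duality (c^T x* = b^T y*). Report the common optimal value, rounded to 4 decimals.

The standard primal-dual pair for 'max c^T x s.t. A x <= b, x >= 0' is:
  Dual:  min b^T y  s.t.  A^T y >= c,  y >= 0.

So the dual LP is:
  minimize  5y1 + 9y2 + 19y3 + 21y4
  subject to:
    y1 + 3y3 + y4 >= 6
    y2 + y3 + 2y4 >= 5
    y1, y2, y3, y4 >= 0

Solving the primal: x* = (3.4, 8.8).
  primal value c^T x* = 64.4.
Solving the dual: y* = (0, 0, 1.4, 1.8).
  dual value b^T y* = 64.4.
Strong duality: c^T x* = b^T y*. Confirmed.

64.4


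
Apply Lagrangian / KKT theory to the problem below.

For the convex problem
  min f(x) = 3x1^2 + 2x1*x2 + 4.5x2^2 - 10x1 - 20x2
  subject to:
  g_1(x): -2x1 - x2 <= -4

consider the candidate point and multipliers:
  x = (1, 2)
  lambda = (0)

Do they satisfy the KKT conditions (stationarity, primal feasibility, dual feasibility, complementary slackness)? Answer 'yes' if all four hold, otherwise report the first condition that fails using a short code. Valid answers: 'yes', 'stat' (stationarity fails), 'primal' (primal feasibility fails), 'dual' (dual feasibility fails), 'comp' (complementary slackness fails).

Gradient of f: grad f(x) = Q x + c = (0, 0)
Constraint values g_i(x) = a_i^T x - b_i:
  g_1((1, 2)) = 0
Stationarity residual: grad f(x) + sum_i lambda_i a_i = (0, 0)
  -> stationarity OK
Primal feasibility (all g_i <= 0): OK
Dual feasibility (all lambda_i >= 0): OK
Complementary slackness (lambda_i * g_i(x) = 0 for all i): OK

Verdict: yes, KKT holds.

yes


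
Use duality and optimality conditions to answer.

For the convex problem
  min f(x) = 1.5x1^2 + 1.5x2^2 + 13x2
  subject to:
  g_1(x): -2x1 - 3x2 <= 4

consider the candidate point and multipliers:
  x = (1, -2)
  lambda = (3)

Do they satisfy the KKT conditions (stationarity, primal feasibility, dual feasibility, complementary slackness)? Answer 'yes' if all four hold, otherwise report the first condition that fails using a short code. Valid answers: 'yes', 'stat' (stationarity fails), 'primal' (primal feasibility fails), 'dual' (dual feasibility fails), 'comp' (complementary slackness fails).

Gradient of f: grad f(x) = Q x + c = (3, 7)
Constraint values g_i(x) = a_i^T x - b_i:
  g_1((1, -2)) = 0
Stationarity residual: grad f(x) + sum_i lambda_i a_i = (-3, -2)
  -> stationarity FAILS
Primal feasibility (all g_i <= 0): OK
Dual feasibility (all lambda_i >= 0): OK
Complementary slackness (lambda_i * g_i(x) = 0 for all i): OK

Verdict: the first failing condition is stationarity -> stat.

stat


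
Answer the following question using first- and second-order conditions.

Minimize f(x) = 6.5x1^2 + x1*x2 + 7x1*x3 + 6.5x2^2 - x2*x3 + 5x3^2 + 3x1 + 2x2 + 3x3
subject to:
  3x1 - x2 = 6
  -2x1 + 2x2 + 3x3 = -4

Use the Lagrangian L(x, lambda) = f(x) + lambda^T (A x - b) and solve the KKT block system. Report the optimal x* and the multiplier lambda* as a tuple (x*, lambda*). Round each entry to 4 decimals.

Form the Lagrangian:
  L(x, lambda) = (1/2) x^T Q x + c^T x + lambda^T (A x - b)
Stationarity (grad_x L = 0): Q x + c + A^T lambda = 0.
Primal feasibility: A x = b.

This gives the KKT block system:
  [ Q   A^T ] [ x     ]   [-c ]
  [ A    0  ] [ lambda ] = [ b ]

Solving the linear system:
  x*      = (1.8719, -0.3843, 0.1708)
  lambda* = (-13.4255, -6.0652)
  f(x*)   = 30.8257

x* = (1.8719, -0.3843, 0.1708), lambda* = (-13.4255, -6.0652)


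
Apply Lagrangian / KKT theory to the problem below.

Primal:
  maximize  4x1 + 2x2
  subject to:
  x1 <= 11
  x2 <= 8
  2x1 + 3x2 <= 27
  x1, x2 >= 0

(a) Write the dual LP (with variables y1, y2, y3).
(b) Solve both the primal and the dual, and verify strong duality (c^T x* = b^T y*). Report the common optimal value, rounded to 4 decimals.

The standard primal-dual pair for 'max c^T x s.t. A x <= b, x >= 0' is:
  Dual:  min b^T y  s.t.  A^T y >= c,  y >= 0.

So the dual LP is:
  minimize  11y1 + 8y2 + 27y3
  subject to:
    y1 + 2y3 >= 4
    y2 + 3y3 >= 2
    y1, y2, y3 >= 0

Solving the primal: x* = (11, 1.6667).
  primal value c^T x* = 47.3333.
Solving the dual: y* = (2.6667, 0, 0.6667).
  dual value b^T y* = 47.3333.
Strong duality: c^T x* = b^T y*. Confirmed.

47.3333


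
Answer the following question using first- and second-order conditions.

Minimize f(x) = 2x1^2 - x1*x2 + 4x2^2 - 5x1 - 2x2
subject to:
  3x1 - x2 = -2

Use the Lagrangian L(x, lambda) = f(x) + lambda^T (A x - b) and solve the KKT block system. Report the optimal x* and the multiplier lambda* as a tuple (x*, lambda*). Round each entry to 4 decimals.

Form the Lagrangian:
  L(x, lambda) = (1/2) x^T Q x + c^T x + lambda^T (A x - b)
Stationarity (grad_x L = 0): Q x + c + A^T lambda = 0.
Primal feasibility: A x = b.

This gives the KKT block system:
  [ Q   A^T ] [ x     ]   [-c ]
  [ A    0  ] [ lambda ] = [ b ]

Solving the linear system:
  x*      = (-0.5, 0.5)
  lambda* = (2.5)
  f(x*)   = 3.25

x* = (-0.5, 0.5), lambda* = (2.5)


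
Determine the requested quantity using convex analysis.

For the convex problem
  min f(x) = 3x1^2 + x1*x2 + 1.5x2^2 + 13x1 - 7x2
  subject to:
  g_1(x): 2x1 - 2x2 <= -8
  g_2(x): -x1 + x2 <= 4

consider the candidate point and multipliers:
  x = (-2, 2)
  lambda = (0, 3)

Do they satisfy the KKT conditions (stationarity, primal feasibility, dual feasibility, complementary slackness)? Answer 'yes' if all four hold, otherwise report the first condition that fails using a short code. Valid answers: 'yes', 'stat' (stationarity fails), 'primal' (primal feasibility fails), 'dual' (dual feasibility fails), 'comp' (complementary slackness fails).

Gradient of f: grad f(x) = Q x + c = (3, -3)
Constraint values g_i(x) = a_i^T x - b_i:
  g_1((-2, 2)) = 0
  g_2((-2, 2)) = 0
Stationarity residual: grad f(x) + sum_i lambda_i a_i = (0, 0)
  -> stationarity OK
Primal feasibility (all g_i <= 0): OK
Dual feasibility (all lambda_i >= 0): OK
Complementary slackness (lambda_i * g_i(x) = 0 for all i): OK

Verdict: yes, KKT holds.

yes


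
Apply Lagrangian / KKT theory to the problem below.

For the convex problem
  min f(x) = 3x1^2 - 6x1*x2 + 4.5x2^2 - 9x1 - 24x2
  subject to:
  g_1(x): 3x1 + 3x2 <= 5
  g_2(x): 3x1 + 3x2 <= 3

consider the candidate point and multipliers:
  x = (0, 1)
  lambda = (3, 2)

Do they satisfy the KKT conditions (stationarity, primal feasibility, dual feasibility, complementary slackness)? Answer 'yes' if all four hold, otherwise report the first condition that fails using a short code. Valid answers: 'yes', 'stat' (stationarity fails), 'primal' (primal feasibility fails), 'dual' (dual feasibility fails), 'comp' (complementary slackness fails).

Gradient of f: grad f(x) = Q x + c = (-15, -15)
Constraint values g_i(x) = a_i^T x - b_i:
  g_1((0, 1)) = -2
  g_2((0, 1)) = 0
Stationarity residual: grad f(x) + sum_i lambda_i a_i = (0, 0)
  -> stationarity OK
Primal feasibility (all g_i <= 0): OK
Dual feasibility (all lambda_i >= 0): OK
Complementary slackness (lambda_i * g_i(x) = 0 for all i): FAILS

Verdict: the first failing condition is complementary_slackness -> comp.

comp


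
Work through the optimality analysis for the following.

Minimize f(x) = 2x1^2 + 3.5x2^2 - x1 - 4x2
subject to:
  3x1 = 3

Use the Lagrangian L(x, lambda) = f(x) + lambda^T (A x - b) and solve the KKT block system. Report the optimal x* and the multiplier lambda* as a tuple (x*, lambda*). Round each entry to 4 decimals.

Form the Lagrangian:
  L(x, lambda) = (1/2) x^T Q x + c^T x + lambda^T (A x - b)
Stationarity (grad_x L = 0): Q x + c + A^T lambda = 0.
Primal feasibility: A x = b.

This gives the KKT block system:
  [ Q   A^T ] [ x     ]   [-c ]
  [ A    0  ] [ lambda ] = [ b ]

Solving the linear system:
  x*      = (1, 0.5714)
  lambda* = (-1)
  f(x*)   = -0.1429

x* = (1, 0.5714), lambda* = (-1)


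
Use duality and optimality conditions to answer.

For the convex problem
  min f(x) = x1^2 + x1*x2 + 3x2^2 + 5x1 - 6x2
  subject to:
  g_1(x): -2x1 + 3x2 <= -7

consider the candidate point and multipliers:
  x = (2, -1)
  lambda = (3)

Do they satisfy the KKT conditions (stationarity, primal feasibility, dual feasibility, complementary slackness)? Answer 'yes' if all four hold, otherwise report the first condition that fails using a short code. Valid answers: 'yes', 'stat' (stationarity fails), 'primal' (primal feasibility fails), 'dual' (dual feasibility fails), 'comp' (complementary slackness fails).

Gradient of f: grad f(x) = Q x + c = (8, -10)
Constraint values g_i(x) = a_i^T x - b_i:
  g_1((2, -1)) = 0
Stationarity residual: grad f(x) + sum_i lambda_i a_i = (2, -1)
  -> stationarity FAILS
Primal feasibility (all g_i <= 0): OK
Dual feasibility (all lambda_i >= 0): OK
Complementary slackness (lambda_i * g_i(x) = 0 for all i): OK

Verdict: the first failing condition is stationarity -> stat.

stat


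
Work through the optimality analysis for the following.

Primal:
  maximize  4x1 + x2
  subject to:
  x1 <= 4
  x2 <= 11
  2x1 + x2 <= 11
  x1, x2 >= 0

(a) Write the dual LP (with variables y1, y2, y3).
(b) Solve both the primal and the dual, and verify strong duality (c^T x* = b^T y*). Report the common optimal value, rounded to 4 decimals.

The standard primal-dual pair for 'max c^T x s.t. A x <= b, x >= 0' is:
  Dual:  min b^T y  s.t.  A^T y >= c,  y >= 0.

So the dual LP is:
  minimize  4y1 + 11y2 + 11y3
  subject to:
    y1 + 2y3 >= 4
    y2 + y3 >= 1
    y1, y2, y3 >= 0

Solving the primal: x* = (4, 3).
  primal value c^T x* = 19.
Solving the dual: y* = (2, 0, 1).
  dual value b^T y* = 19.
Strong duality: c^T x* = b^T y*. Confirmed.

19


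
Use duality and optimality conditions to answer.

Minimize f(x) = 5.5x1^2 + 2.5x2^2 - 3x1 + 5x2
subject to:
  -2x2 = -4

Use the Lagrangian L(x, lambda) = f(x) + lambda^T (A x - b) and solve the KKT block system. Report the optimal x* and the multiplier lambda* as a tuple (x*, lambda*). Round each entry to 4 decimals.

Form the Lagrangian:
  L(x, lambda) = (1/2) x^T Q x + c^T x + lambda^T (A x - b)
Stationarity (grad_x L = 0): Q x + c + A^T lambda = 0.
Primal feasibility: A x = b.

This gives the KKT block system:
  [ Q   A^T ] [ x     ]   [-c ]
  [ A    0  ] [ lambda ] = [ b ]

Solving the linear system:
  x*      = (0.2727, 2)
  lambda* = (7.5)
  f(x*)   = 19.5909

x* = (0.2727, 2), lambda* = (7.5)


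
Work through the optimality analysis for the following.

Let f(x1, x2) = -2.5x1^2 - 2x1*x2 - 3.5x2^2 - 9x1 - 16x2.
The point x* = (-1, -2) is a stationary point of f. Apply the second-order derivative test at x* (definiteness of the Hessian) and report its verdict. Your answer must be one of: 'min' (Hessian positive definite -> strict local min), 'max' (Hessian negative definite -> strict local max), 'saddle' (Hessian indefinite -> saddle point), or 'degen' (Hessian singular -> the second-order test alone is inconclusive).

Compute the Hessian H = grad^2 f:
  H = [[-5, -2], [-2, -7]]
Verify stationarity: grad f(x*) = H x* + g = (0, 0).
Eigenvalues of H: -8.2361, -3.7639.
Both eigenvalues < 0, so H is negative definite -> x* is a strict local max.

max


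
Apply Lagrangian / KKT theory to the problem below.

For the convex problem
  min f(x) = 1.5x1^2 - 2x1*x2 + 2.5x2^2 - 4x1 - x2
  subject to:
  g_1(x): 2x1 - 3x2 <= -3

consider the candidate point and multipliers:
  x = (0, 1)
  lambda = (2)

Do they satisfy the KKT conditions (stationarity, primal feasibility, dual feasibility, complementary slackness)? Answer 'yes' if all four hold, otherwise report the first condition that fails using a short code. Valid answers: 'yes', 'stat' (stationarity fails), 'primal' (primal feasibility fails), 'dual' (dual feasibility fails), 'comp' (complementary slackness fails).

Gradient of f: grad f(x) = Q x + c = (-6, 4)
Constraint values g_i(x) = a_i^T x - b_i:
  g_1((0, 1)) = 0
Stationarity residual: grad f(x) + sum_i lambda_i a_i = (-2, -2)
  -> stationarity FAILS
Primal feasibility (all g_i <= 0): OK
Dual feasibility (all lambda_i >= 0): OK
Complementary slackness (lambda_i * g_i(x) = 0 for all i): OK

Verdict: the first failing condition is stationarity -> stat.

stat


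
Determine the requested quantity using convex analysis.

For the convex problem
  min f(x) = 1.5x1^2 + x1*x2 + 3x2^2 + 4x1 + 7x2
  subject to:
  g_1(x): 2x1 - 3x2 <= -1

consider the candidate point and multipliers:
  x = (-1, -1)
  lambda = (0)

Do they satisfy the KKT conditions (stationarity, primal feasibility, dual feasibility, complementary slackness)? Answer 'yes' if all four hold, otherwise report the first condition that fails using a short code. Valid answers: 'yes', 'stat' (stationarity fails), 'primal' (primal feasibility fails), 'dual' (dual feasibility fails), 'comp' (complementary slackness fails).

Gradient of f: grad f(x) = Q x + c = (0, 0)
Constraint values g_i(x) = a_i^T x - b_i:
  g_1((-1, -1)) = 2
Stationarity residual: grad f(x) + sum_i lambda_i a_i = (0, 0)
  -> stationarity OK
Primal feasibility (all g_i <= 0): FAILS
Dual feasibility (all lambda_i >= 0): OK
Complementary slackness (lambda_i * g_i(x) = 0 for all i): OK

Verdict: the first failing condition is primal_feasibility -> primal.

primal


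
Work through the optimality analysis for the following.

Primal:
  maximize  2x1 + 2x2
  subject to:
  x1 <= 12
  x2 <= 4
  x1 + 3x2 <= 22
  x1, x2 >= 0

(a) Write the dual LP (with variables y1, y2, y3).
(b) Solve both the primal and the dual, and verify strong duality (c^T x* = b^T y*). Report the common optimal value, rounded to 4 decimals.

The standard primal-dual pair for 'max c^T x s.t. A x <= b, x >= 0' is:
  Dual:  min b^T y  s.t.  A^T y >= c,  y >= 0.

So the dual LP is:
  minimize  12y1 + 4y2 + 22y3
  subject to:
    y1 + y3 >= 2
    y2 + 3y3 >= 2
    y1, y2, y3 >= 0

Solving the primal: x* = (12, 3.3333).
  primal value c^T x* = 30.6667.
Solving the dual: y* = (1.3333, 0, 0.6667).
  dual value b^T y* = 30.6667.
Strong duality: c^T x* = b^T y*. Confirmed.

30.6667


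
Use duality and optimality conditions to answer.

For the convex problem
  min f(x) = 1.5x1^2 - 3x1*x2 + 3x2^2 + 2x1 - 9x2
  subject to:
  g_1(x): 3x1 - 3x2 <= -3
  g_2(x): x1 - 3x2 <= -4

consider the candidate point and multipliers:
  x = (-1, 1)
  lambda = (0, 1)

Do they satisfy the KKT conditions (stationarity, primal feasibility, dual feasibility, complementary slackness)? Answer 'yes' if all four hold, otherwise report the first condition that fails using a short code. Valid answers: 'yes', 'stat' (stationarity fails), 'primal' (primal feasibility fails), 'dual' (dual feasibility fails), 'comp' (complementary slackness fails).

Gradient of f: grad f(x) = Q x + c = (-4, 0)
Constraint values g_i(x) = a_i^T x - b_i:
  g_1((-1, 1)) = -3
  g_2((-1, 1)) = 0
Stationarity residual: grad f(x) + sum_i lambda_i a_i = (-3, -3)
  -> stationarity FAILS
Primal feasibility (all g_i <= 0): OK
Dual feasibility (all lambda_i >= 0): OK
Complementary slackness (lambda_i * g_i(x) = 0 for all i): OK

Verdict: the first failing condition is stationarity -> stat.

stat


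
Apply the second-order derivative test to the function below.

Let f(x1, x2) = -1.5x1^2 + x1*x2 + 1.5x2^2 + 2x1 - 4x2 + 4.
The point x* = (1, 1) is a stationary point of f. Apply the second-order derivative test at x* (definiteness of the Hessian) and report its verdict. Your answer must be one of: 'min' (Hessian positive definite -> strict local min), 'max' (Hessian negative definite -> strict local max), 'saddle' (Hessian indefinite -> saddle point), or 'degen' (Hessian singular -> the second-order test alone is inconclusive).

Compute the Hessian H = grad^2 f:
  H = [[-3, 1], [1, 3]]
Verify stationarity: grad f(x*) = H x* + g = (0, 0).
Eigenvalues of H: -3.1623, 3.1623.
Eigenvalues have mixed signs, so H is indefinite -> x* is a saddle point.

saddle


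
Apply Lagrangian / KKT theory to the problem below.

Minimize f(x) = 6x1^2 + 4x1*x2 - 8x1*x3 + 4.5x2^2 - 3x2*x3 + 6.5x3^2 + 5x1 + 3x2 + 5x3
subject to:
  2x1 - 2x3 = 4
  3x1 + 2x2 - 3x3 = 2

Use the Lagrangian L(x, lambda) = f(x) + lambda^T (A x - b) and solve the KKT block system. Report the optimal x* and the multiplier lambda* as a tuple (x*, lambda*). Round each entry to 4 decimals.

Form the Lagrangian:
  L(x, lambda) = (1/2) x^T Q x + c^T x + lambda^T (A x - b)
Stationarity (grad_x L = 0): Q x + c + A^T lambda = 0.
Primal feasibility: A x = b.

This gives the KKT block system:
  [ Q   A^T ] [ x     ]   [-c ]
  [ A    0  ] [ lambda ] = [ b ]

Solving the linear system:
  x*      = (0.2222, -2, -1.7778)
  lambda* = (-13.5278, 4.3889)
  f(x*)   = 15.7778

x* = (0.2222, -2, -1.7778), lambda* = (-13.5278, 4.3889)


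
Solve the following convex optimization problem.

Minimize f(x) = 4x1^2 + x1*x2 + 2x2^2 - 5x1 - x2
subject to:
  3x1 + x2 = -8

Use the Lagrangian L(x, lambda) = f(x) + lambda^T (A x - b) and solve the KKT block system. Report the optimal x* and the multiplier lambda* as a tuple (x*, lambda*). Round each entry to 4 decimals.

Form the Lagrangian:
  L(x, lambda) = (1/2) x^T Q x + c^T x + lambda^T (A x - b)
Stationarity (grad_x L = 0): Q x + c + A^T lambda = 0.
Primal feasibility: A x = b.

This gives the KKT block system:
  [ Q   A^T ] [ x     ]   [-c ]
  [ A    0  ] [ lambda ] = [ b ]

Solving the linear system:
  x*      = (-2.2632, -1.2105)
  lambda* = (8.1053)
  f(x*)   = 38.6842

x* = (-2.2632, -1.2105), lambda* = (8.1053)


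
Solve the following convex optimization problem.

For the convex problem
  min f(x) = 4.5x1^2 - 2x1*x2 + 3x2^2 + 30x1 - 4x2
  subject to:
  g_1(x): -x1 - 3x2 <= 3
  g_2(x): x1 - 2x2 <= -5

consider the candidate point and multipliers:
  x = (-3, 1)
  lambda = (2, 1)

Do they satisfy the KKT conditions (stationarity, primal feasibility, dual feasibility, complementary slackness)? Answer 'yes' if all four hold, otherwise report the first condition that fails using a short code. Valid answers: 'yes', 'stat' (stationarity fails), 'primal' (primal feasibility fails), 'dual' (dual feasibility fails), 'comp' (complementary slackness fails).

Gradient of f: grad f(x) = Q x + c = (1, 8)
Constraint values g_i(x) = a_i^T x - b_i:
  g_1((-3, 1)) = -3
  g_2((-3, 1)) = 0
Stationarity residual: grad f(x) + sum_i lambda_i a_i = (0, 0)
  -> stationarity OK
Primal feasibility (all g_i <= 0): OK
Dual feasibility (all lambda_i >= 0): OK
Complementary slackness (lambda_i * g_i(x) = 0 for all i): FAILS

Verdict: the first failing condition is complementary_slackness -> comp.

comp


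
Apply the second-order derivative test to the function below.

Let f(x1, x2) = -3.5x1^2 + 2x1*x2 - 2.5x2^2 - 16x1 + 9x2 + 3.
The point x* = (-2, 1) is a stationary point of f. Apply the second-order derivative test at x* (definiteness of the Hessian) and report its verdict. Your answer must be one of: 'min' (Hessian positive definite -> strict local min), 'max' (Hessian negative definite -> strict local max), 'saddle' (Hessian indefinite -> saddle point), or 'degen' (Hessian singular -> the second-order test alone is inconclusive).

Compute the Hessian H = grad^2 f:
  H = [[-7, 2], [2, -5]]
Verify stationarity: grad f(x*) = H x* + g = (0, 0).
Eigenvalues of H: -8.2361, -3.7639.
Both eigenvalues < 0, so H is negative definite -> x* is a strict local max.

max


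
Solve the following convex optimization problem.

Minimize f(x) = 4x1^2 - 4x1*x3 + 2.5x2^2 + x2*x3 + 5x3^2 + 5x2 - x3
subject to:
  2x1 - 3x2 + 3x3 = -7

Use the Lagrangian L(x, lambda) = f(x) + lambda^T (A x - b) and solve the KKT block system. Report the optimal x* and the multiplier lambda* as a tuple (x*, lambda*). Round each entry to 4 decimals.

Form the Lagrangian:
  L(x, lambda) = (1/2) x^T Q x + c^T x + lambda^T (A x - b)
Stationarity (grad_x L = 0): Q x + c + A^T lambda = 0.
Primal feasibility: A x = b.

This gives the KKT block system:
  [ Q   A^T ] [ x     ]   [-c ]
  [ A    0  ] [ lambda ] = [ b ]

Solving the linear system:
  x*      = (-1.087, 0.5499, -1.0588)
  lambda* = (2.2302)
  f(x*)   = 9.7097

x* = (-1.087, 0.5499, -1.0588), lambda* = (2.2302)


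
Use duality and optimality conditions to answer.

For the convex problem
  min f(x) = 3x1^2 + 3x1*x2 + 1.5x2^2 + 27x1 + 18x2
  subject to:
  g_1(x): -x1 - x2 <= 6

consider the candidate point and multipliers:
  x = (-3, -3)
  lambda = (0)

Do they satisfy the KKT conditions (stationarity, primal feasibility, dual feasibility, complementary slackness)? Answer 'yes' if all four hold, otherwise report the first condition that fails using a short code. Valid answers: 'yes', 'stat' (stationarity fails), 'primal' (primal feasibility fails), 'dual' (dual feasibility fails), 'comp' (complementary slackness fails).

Gradient of f: grad f(x) = Q x + c = (0, 0)
Constraint values g_i(x) = a_i^T x - b_i:
  g_1((-3, -3)) = 0
Stationarity residual: grad f(x) + sum_i lambda_i a_i = (0, 0)
  -> stationarity OK
Primal feasibility (all g_i <= 0): OK
Dual feasibility (all lambda_i >= 0): OK
Complementary slackness (lambda_i * g_i(x) = 0 for all i): OK

Verdict: yes, KKT holds.

yes


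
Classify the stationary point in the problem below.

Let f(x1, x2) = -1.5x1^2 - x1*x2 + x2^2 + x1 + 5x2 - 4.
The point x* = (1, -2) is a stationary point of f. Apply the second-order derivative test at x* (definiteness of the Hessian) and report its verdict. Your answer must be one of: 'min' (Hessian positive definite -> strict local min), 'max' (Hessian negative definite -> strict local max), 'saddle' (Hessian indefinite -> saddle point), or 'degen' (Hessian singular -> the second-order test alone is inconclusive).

Compute the Hessian H = grad^2 f:
  H = [[-3, -1], [-1, 2]]
Verify stationarity: grad f(x*) = H x* + g = (0, 0).
Eigenvalues of H: -3.1926, 2.1926.
Eigenvalues have mixed signs, so H is indefinite -> x* is a saddle point.

saddle


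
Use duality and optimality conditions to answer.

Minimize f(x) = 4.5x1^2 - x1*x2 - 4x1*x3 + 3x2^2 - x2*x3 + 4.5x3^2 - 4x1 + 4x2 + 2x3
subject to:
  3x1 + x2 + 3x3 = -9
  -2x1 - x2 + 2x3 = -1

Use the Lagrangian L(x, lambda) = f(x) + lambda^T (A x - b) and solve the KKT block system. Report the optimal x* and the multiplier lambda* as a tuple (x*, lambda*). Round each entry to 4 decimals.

Form the Lagrangian:
  L(x, lambda) = (1/2) x^T Q x + c^T x + lambda^T (A x - b)
Stationarity (grad_x L = 0): Q x + c + A^T lambda = 0.
Primal feasibility: A x = b.

This gives the KKT block system:
  [ Q   A^T ] [ x     ]   [-c ]
  [ A    0  ] [ lambda ] = [ b ]

Solving the linear system:
  x*      = (-0.778, -1.1329, -1.8444)
  lambda* = (2.141, 1.966)
  f(x*)   = 8.0632

x* = (-0.778, -1.1329, -1.8444), lambda* = (2.141, 1.966)


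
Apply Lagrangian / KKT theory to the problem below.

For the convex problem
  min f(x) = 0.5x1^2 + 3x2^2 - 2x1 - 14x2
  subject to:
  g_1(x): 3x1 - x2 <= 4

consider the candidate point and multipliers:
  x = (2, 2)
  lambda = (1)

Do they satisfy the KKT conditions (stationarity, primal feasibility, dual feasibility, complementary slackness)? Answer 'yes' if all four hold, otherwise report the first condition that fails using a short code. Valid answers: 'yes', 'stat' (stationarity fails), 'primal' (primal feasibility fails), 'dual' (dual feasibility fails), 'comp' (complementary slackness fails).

Gradient of f: grad f(x) = Q x + c = (0, -2)
Constraint values g_i(x) = a_i^T x - b_i:
  g_1((2, 2)) = 0
Stationarity residual: grad f(x) + sum_i lambda_i a_i = (3, -3)
  -> stationarity FAILS
Primal feasibility (all g_i <= 0): OK
Dual feasibility (all lambda_i >= 0): OK
Complementary slackness (lambda_i * g_i(x) = 0 for all i): OK

Verdict: the first failing condition is stationarity -> stat.

stat


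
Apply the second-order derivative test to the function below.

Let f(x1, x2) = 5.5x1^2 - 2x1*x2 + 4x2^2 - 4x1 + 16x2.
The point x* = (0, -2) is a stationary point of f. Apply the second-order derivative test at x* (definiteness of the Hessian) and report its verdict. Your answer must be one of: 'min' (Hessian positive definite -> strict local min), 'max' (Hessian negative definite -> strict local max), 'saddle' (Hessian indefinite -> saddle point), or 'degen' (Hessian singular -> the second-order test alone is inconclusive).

Compute the Hessian H = grad^2 f:
  H = [[11, -2], [-2, 8]]
Verify stationarity: grad f(x*) = H x* + g = (0, 0).
Eigenvalues of H: 7, 12.
Both eigenvalues > 0, so H is positive definite -> x* is a strict local min.

min


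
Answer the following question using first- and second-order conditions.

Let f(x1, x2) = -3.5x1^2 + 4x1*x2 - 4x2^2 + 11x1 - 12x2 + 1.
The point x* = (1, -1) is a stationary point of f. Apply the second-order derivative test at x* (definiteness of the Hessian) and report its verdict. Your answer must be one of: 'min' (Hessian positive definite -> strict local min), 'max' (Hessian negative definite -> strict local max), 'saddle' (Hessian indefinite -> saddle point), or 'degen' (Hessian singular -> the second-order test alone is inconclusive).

Compute the Hessian H = grad^2 f:
  H = [[-7, 4], [4, -8]]
Verify stationarity: grad f(x*) = H x* + g = (0, 0).
Eigenvalues of H: -11.5311, -3.4689.
Both eigenvalues < 0, so H is negative definite -> x* is a strict local max.

max


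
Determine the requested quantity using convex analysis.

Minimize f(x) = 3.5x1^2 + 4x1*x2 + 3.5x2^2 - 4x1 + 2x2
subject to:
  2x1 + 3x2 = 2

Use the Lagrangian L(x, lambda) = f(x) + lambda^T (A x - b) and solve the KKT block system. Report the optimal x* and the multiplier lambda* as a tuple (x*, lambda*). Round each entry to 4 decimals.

Form the Lagrangian:
  L(x, lambda) = (1/2) x^T Q x + c^T x + lambda^T (A x - b)
Stationarity (grad_x L = 0): Q x + c + A^T lambda = 0.
Primal feasibility: A x = b.

This gives the KKT block system:
  [ Q   A^T ] [ x     ]   [-c ]
  [ A    0  ] [ lambda ] = [ b ]

Solving the linear system:
  x*      = (1.2093, -0.1395)
  lambda* = (-1.9535)
  f(x*)   = -0.6047

x* = (1.2093, -0.1395), lambda* = (-1.9535)


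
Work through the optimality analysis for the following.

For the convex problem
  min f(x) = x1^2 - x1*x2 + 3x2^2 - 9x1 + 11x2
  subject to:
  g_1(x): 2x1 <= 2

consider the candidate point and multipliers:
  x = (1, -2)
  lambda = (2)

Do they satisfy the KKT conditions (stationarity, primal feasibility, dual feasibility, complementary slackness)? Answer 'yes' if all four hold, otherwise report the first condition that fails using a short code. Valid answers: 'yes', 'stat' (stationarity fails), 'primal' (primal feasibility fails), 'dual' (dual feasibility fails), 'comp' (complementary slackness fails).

Gradient of f: grad f(x) = Q x + c = (-5, -2)
Constraint values g_i(x) = a_i^T x - b_i:
  g_1((1, -2)) = 0
Stationarity residual: grad f(x) + sum_i lambda_i a_i = (-1, -2)
  -> stationarity FAILS
Primal feasibility (all g_i <= 0): OK
Dual feasibility (all lambda_i >= 0): OK
Complementary slackness (lambda_i * g_i(x) = 0 for all i): OK

Verdict: the first failing condition is stationarity -> stat.

stat


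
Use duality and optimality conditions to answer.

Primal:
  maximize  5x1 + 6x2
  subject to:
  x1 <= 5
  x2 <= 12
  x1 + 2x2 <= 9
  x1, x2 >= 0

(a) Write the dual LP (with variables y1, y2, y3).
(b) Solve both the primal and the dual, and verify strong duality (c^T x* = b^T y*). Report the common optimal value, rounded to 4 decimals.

The standard primal-dual pair for 'max c^T x s.t. A x <= b, x >= 0' is:
  Dual:  min b^T y  s.t.  A^T y >= c,  y >= 0.

So the dual LP is:
  minimize  5y1 + 12y2 + 9y3
  subject to:
    y1 + y3 >= 5
    y2 + 2y3 >= 6
    y1, y2, y3 >= 0

Solving the primal: x* = (5, 2).
  primal value c^T x* = 37.
Solving the dual: y* = (2, 0, 3).
  dual value b^T y* = 37.
Strong duality: c^T x* = b^T y*. Confirmed.

37


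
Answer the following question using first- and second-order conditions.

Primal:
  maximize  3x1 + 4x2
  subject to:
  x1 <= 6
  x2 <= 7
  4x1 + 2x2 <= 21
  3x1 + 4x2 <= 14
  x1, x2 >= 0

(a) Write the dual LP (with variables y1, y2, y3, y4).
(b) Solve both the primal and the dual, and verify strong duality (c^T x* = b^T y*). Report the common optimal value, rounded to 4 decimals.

The standard primal-dual pair for 'max c^T x s.t. A x <= b, x >= 0' is:
  Dual:  min b^T y  s.t.  A^T y >= c,  y >= 0.

So the dual LP is:
  minimize  6y1 + 7y2 + 21y3 + 14y4
  subject to:
    y1 + 4y3 + 3y4 >= 3
    y2 + 2y3 + 4y4 >= 4
    y1, y2, y3, y4 >= 0

Solving the primal: x* = (4.6667, 0).
  primal value c^T x* = 14.
Solving the dual: y* = (0, 0, 0, 1).
  dual value b^T y* = 14.
Strong duality: c^T x* = b^T y*. Confirmed.

14


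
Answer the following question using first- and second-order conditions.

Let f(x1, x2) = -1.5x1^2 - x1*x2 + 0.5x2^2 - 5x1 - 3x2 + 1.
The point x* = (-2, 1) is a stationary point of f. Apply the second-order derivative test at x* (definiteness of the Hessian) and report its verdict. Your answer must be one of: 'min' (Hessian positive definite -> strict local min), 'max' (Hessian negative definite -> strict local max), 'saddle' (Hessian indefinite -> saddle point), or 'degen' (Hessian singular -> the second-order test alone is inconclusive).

Compute the Hessian H = grad^2 f:
  H = [[-3, -1], [-1, 1]]
Verify stationarity: grad f(x*) = H x* + g = (0, 0).
Eigenvalues of H: -3.2361, 1.2361.
Eigenvalues have mixed signs, so H is indefinite -> x* is a saddle point.

saddle


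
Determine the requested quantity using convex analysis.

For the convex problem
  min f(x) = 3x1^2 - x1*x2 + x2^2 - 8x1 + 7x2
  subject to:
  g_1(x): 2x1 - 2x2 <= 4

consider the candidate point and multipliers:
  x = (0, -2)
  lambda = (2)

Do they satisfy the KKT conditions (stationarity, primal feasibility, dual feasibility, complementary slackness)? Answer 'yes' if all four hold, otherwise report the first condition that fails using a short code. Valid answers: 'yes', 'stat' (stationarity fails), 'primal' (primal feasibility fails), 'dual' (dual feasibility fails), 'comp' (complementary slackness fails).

Gradient of f: grad f(x) = Q x + c = (-6, 3)
Constraint values g_i(x) = a_i^T x - b_i:
  g_1((0, -2)) = 0
Stationarity residual: grad f(x) + sum_i lambda_i a_i = (-2, -1)
  -> stationarity FAILS
Primal feasibility (all g_i <= 0): OK
Dual feasibility (all lambda_i >= 0): OK
Complementary slackness (lambda_i * g_i(x) = 0 for all i): OK

Verdict: the first failing condition is stationarity -> stat.

stat


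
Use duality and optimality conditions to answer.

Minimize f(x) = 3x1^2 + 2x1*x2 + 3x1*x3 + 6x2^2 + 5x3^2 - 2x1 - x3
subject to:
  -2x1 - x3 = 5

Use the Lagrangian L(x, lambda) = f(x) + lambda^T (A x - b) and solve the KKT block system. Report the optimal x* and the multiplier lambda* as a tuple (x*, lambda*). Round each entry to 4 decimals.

Form the Lagrangian:
  L(x, lambda) = (1/2) x^T Q x + c^T x + lambda^T (A x - b)
Stationarity (grad_x L = 0): Q x + c + A^T lambda = 0.
Primal feasibility: A x = b.

This gives the KKT block system:
  [ Q   A^T ] [ x     ]   [-c ]
  [ A    0  ] [ lambda ] = [ b ]

Solving the linear system:
  x*      = (-2.5248, 0.4208, 0.0495)
  lambda* = (-8.0792)
  f(x*)   = 22.698

x* = (-2.5248, 0.4208, 0.0495), lambda* = (-8.0792)


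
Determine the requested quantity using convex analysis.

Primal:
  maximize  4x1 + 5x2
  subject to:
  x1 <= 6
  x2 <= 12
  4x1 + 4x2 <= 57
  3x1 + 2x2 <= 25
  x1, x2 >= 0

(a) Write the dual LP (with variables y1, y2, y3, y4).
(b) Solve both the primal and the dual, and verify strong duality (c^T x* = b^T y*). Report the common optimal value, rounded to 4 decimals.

The standard primal-dual pair for 'max c^T x s.t. A x <= b, x >= 0' is:
  Dual:  min b^T y  s.t.  A^T y >= c,  y >= 0.

So the dual LP is:
  minimize  6y1 + 12y2 + 57y3 + 25y4
  subject to:
    y1 + 4y3 + 3y4 >= 4
    y2 + 4y3 + 2y4 >= 5
    y1, y2, y3, y4 >= 0

Solving the primal: x* = (0.3333, 12).
  primal value c^T x* = 61.3333.
Solving the dual: y* = (0, 2.3333, 0, 1.3333).
  dual value b^T y* = 61.3333.
Strong duality: c^T x* = b^T y*. Confirmed.

61.3333


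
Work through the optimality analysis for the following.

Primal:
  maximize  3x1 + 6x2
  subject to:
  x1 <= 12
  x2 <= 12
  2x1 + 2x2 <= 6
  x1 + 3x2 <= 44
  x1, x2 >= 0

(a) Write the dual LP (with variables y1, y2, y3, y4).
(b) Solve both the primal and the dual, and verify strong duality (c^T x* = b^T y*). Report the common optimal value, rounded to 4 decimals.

The standard primal-dual pair for 'max c^T x s.t. A x <= b, x >= 0' is:
  Dual:  min b^T y  s.t.  A^T y >= c,  y >= 0.

So the dual LP is:
  minimize  12y1 + 12y2 + 6y3 + 44y4
  subject to:
    y1 + 2y3 + y4 >= 3
    y2 + 2y3 + 3y4 >= 6
    y1, y2, y3, y4 >= 0

Solving the primal: x* = (0, 3).
  primal value c^T x* = 18.
Solving the dual: y* = (0, 0, 3, 0).
  dual value b^T y* = 18.
Strong duality: c^T x* = b^T y*. Confirmed.

18


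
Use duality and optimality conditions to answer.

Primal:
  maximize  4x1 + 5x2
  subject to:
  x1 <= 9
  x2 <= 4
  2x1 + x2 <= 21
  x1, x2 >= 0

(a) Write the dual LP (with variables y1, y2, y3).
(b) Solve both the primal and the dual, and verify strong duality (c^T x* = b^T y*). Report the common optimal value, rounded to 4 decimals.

The standard primal-dual pair for 'max c^T x s.t. A x <= b, x >= 0' is:
  Dual:  min b^T y  s.t.  A^T y >= c,  y >= 0.

So the dual LP is:
  minimize  9y1 + 4y2 + 21y3
  subject to:
    y1 + 2y3 >= 4
    y2 + y3 >= 5
    y1, y2, y3 >= 0

Solving the primal: x* = (8.5, 4).
  primal value c^T x* = 54.
Solving the dual: y* = (0, 3, 2).
  dual value b^T y* = 54.
Strong duality: c^T x* = b^T y*. Confirmed.

54


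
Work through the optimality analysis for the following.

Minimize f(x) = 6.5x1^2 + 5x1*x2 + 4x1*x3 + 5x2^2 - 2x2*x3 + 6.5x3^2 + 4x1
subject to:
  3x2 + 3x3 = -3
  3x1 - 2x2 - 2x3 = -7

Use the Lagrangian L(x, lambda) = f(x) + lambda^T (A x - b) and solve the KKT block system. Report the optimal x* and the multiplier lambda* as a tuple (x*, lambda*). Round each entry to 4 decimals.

Form the Lagrangian:
  L(x, lambda) = (1/2) x^T Q x + c^T x + lambda^T (A x - b)
Stationarity (grad_x L = 0): Q x + c + A^T lambda = 0.
Primal feasibility: A x = b.

This gives the KKT block system:
  [ Q   A^T ] [ x     ]   [-c ]
  [ A    0  ] [ lambda ] = [ b ]

Solving the linear system:
  x*      = (-3, -0.4444, -0.5556)
  lambda* = (14.8765, 13.1481)
  f(x*)   = 62.3333

x* = (-3, -0.4444, -0.5556), lambda* = (14.8765, 13.1481)


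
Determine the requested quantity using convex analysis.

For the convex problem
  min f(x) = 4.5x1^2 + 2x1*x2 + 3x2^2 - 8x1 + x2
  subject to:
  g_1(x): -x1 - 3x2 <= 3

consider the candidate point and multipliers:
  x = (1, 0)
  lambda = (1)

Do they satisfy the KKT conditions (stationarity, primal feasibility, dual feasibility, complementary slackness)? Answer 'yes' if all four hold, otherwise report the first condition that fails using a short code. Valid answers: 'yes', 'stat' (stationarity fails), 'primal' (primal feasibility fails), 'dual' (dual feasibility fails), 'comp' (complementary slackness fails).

Gradient of f: grad f(x) = Q x + c = (1, 3)
Constraint values g_i(x) = a_i^T x - b_i:
  g_1((1, 0)) = -4
Stationarity residual: grad f(x) + sum_i lambda_i a_i = (0, 0)
  -> stationarity OK
Primal feasibility (all g_i <= 0): OK
Dual feasibility (all lambda_i >= 0): OK
Complementary slackness (lambda_i * g_i(x) = 0 for all i): FAILS

Verdict: the first failing condition is complementary_slackness -> comp.

comp


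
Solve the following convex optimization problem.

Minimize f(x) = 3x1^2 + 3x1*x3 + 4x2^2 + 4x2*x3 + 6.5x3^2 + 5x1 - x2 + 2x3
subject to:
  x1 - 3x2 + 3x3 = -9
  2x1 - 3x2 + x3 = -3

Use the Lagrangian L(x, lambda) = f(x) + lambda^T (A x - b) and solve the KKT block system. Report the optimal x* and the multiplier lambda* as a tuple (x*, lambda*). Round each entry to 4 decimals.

Form the Lagrangian:
  L(x, lambda) = (1/2) x^T Q x + c^T x + lambda^T (A x - b)
Stationarity (grad_x L = 0): Q x + c + A^T lambda = 0.
Primal feasibility: A x = b.

This gives the KKT block system:
  [ Q   A^T ] [ x     ]   [-c ]
  [ A    0  ] [ lambda ] = [ b ]

Solving the linear system:
  x*      = (1.5769, 1.3141, -2.2116)
  lambda* = (8.2707, -8.0486)
  f(x*)   = 26.2188

x* = (1.5769, 1.3141, -2.2116), lambda* = (8.2707, -8.0486)


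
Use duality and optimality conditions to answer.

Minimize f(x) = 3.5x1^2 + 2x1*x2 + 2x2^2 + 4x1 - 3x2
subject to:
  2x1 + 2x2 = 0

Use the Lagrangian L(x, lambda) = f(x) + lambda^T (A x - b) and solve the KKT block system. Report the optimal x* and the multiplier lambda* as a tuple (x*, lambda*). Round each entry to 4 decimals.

Form the Lagrangian:
  L(x, lambda) = (1/2) x^T Q x + c^T x + lambda^T (A x - b)
Stationarity (grad_x L = 0): Q x + c + A^T lambda = 0.
Primal feasibility: A x = b.

This gives the KKT block system:
  [ Q   A^T ] [ x     ]   [-c ]
  [ A    0  ] [ lambda ] = [ b ]

Solving the linear system:
  x*      = (-1, 1)
  lambda* = (0.5)
  f(x*)   = -3.5

x* = (-1, 1), lambda* = (0.5)


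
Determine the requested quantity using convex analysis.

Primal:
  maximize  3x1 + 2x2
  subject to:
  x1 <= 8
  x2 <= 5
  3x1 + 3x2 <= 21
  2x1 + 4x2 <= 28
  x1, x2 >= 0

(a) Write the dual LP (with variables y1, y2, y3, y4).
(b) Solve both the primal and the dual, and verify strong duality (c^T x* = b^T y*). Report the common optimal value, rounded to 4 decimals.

The standard primal-dual pair for 'max c^T x s.t. A x <= b, x >= 0' is:
  Dual:  min b^T y  s.t.  A^T y >= c,  y >= 0.

So the dual LP is:
  minimize  8y1 + 5y2 + 21y3 + 28y4
  subject to:
    y1 + 3y3 + 2y4 >= 3
    y2 + 3y3 + 4y4 >= 2
    y1, y2, y3, y4 >= 0

Solving the primal: x* = (7, 0).
  primal value c^T x* = 21.
Solving the dual: y* = (0, 0, 1, 0).
  dual value b^T y* = 21.
Strong duality: c^T x* = b^T y*. Confirmed.

21


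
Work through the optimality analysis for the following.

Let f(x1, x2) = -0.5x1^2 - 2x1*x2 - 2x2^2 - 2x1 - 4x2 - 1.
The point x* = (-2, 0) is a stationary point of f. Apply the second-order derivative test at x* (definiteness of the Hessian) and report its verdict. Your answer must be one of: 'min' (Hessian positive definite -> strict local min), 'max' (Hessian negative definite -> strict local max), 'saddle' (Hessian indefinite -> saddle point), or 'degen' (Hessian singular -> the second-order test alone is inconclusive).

Compute the Hessian H = grad^2 f:
  H = [[-1, -2], [-2, -4]]
Verify stationarity: grad f(x*) = H x* + g = (0, 0).
Eigenvalues of H: -5, 0.
H has a zero eigenvalue (singular; negative semidefinite but not definite), so H is neither positive definite, negative definite, nor indefinite. The second-order test alone is inconclusive -> degen.
(Indeed, f is constant along the null direction of H through x*, so x* is not a strict local extremum.)

degen
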